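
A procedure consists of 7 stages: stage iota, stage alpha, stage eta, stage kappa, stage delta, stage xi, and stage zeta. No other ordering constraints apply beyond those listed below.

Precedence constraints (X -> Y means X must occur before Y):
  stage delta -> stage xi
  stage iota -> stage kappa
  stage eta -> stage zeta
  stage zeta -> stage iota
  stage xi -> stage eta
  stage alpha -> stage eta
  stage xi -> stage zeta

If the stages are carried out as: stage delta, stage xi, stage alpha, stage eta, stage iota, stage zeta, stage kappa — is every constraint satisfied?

No

Here stage zeta comes after stage iota.
That contradicts the constraint that stage zeta must precede stage iota.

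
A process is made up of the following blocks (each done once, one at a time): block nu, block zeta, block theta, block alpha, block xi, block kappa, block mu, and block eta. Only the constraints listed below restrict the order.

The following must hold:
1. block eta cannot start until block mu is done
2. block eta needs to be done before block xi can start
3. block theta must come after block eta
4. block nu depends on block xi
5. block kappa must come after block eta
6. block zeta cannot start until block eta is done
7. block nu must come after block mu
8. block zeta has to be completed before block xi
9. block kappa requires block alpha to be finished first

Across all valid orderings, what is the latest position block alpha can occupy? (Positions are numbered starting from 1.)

7

Following the constraints forward from block alpha, its only required successor is block kappa.
With 1 mandatory successor out of 8 blocks total, the latest slot for block alpha is 8−1 = 7, and it's reachable by doing all non-successors before block alpha.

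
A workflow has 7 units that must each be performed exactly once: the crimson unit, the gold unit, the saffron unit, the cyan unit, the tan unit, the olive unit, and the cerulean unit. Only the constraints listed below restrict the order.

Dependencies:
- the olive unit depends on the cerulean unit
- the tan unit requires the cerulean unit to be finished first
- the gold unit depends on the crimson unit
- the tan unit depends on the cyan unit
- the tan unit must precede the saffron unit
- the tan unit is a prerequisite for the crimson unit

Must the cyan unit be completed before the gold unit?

There is a constraint chain the cyan unit → the tan unit → the crimson unit → the gold unit.
That forces the cyan unit before the gold unit in every valid schedule.

Yes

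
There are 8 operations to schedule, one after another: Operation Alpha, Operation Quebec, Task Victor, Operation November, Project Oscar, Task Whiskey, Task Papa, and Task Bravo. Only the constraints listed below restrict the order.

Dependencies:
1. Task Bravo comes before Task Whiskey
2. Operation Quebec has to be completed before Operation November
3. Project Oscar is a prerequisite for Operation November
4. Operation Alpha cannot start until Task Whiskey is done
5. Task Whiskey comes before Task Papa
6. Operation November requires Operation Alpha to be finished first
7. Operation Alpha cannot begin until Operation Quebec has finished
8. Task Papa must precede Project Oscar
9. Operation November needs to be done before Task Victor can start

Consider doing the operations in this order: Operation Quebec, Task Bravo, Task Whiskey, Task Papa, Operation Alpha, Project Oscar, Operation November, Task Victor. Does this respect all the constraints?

Checking each listed constraint against this order: for instance, Operation Quebec is in position 1 and Operation November in position 7, so that constraint holds — and the remaining constraints check out the same way.

Yes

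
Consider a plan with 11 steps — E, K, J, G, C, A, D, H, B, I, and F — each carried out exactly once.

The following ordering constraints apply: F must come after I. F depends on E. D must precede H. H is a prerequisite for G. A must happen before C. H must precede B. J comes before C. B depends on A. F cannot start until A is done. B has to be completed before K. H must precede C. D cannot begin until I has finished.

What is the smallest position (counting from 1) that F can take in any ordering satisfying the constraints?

The steps that are forced before F, directly or transitively, are E, A, I. That's 3 steps.
So at minimum 3 steps come before F, putting F no earlier than position 4. That position is achievable by scheduling exactly those predecessors first.

4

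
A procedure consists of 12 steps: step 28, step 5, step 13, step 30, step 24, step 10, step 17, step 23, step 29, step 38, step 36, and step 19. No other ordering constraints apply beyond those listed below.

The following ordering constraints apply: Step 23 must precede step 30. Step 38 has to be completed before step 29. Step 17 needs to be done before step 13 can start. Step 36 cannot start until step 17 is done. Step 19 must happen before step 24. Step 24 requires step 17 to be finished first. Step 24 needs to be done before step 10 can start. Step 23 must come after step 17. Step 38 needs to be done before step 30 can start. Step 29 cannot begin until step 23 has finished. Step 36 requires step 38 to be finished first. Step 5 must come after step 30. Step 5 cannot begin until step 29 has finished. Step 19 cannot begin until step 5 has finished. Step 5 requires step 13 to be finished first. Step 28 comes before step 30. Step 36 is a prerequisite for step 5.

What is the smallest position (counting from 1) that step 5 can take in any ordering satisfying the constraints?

Working backwards through the constraints from step 5, its full set of required predecessors is step 28, step 13, step 30, step 17, step 23, step 29, step 38, step 36 — 8 of them.
So at minimum 8 steps come before step 5, putting step 5 no earlier than position 9. That position is achievable by scheduling exactly those predecessors first.

9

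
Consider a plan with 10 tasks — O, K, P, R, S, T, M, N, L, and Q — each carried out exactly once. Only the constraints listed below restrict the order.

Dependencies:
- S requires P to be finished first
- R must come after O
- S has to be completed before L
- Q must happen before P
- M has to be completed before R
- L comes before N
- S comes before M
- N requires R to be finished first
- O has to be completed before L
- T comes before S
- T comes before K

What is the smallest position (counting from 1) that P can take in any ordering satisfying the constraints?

2

Working backwards through the constraints from P, its only required predecessor is Q.
So at minimum 1 task comes before P, putting P no earlier than position 2. That position is achievable by scheduling exactly that predecessor first.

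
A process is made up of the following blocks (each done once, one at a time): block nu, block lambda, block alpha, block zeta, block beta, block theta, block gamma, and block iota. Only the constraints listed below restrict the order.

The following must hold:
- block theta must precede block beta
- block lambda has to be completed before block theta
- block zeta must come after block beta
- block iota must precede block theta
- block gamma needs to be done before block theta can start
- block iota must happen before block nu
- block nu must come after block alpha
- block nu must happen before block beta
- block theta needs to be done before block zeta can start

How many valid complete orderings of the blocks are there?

4 blocks have no prerequisites (block lambda, block alpha, block gamma, block iota), so any of them could come first.
Enumerating by repeatedly choosing an available block (one whose prerequisites are all placed) gives 70 distinct complete orderings.

70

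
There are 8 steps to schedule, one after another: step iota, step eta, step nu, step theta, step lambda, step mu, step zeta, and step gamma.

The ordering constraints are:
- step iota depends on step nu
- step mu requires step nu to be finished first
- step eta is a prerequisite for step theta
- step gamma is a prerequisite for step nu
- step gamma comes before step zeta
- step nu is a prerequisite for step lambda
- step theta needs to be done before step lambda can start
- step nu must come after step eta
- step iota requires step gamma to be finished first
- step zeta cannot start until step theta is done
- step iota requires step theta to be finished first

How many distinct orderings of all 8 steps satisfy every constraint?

150

The steps with no prerequisites are step eta, step gamma; any of them can be placed first.
Enumerating by repeatedly choosing an available step (one whose prerequisites are all placed) gives 150 distinct complete orderings.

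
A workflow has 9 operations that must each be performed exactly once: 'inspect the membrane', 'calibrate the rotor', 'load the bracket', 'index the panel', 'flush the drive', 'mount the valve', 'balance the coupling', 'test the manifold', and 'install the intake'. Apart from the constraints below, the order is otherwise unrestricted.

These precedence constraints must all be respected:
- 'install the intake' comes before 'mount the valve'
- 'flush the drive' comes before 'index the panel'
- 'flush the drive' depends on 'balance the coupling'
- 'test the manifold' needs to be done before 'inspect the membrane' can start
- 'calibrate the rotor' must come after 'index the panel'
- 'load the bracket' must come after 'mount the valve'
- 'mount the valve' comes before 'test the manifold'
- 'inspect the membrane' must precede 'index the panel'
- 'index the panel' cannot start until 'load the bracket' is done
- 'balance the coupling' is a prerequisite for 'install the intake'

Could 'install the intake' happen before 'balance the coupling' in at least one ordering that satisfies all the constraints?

The constraints give a chain 'balance the coupling' → 'install the intake', which forces 'balance the coupling' before 'install the intake'.
Hence 'install the intake' can never be scheduled before 'balance the coupling'.

No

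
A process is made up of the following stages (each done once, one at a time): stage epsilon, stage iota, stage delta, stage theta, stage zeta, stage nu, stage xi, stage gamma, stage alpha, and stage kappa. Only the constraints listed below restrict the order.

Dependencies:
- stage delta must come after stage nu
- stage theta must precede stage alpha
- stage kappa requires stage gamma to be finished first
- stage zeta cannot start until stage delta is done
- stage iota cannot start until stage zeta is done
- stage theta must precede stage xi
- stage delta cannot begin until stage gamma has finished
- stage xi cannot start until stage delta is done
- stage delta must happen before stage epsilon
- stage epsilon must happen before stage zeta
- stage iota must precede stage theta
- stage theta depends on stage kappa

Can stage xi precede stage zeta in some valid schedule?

Following stage zeta → stage iota → stage theta → stage xi, stage zeta must precede stage xi in every valid ordering.
Hence stage xi can never be scheduled before stage zeta.

No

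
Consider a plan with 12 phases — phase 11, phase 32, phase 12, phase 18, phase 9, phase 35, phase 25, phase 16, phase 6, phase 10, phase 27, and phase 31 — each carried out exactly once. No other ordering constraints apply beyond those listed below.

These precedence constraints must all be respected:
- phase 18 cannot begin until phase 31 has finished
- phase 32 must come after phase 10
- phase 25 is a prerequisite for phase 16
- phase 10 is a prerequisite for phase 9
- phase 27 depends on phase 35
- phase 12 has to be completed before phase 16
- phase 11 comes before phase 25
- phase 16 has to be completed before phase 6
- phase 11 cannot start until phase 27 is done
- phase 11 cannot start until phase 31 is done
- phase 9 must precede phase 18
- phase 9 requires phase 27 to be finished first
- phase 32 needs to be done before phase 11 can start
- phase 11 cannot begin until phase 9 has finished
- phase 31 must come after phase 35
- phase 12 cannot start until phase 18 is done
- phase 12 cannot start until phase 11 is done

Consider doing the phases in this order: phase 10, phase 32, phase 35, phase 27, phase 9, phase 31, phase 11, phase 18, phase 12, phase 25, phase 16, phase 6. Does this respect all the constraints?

Yes

Checking each listed constraint against this order: for instance, phase 32 is in position 2 and phase 11 in position 7, so that constraint holds — and the remaining constraints check out the same way.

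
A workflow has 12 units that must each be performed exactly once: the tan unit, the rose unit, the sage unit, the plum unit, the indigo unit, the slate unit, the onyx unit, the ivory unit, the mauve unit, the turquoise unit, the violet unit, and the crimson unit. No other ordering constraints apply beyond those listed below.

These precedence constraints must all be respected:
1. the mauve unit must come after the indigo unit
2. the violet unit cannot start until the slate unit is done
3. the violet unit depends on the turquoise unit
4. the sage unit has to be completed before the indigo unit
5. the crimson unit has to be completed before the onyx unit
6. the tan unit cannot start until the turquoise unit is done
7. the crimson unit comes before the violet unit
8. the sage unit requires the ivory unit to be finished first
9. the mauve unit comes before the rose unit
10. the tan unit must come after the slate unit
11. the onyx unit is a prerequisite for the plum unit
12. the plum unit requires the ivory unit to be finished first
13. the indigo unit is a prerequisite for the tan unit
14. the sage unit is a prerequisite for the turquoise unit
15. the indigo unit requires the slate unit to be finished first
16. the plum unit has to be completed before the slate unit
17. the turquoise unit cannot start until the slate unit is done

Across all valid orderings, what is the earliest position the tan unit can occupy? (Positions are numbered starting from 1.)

9

Working backwards through the constraints from the tan unit, its full set of required predecessors is the sage unit, the plum unit, the indigo unit, the slate unit, the onyx unit, the ivory unit, the turquoise unit, the crimson unit — 8 of them.
So at minimum 8 units come before the tan unit, putting the tan unit no earlier than position 9. That position is achievable by scheduling exactly those predecessors first.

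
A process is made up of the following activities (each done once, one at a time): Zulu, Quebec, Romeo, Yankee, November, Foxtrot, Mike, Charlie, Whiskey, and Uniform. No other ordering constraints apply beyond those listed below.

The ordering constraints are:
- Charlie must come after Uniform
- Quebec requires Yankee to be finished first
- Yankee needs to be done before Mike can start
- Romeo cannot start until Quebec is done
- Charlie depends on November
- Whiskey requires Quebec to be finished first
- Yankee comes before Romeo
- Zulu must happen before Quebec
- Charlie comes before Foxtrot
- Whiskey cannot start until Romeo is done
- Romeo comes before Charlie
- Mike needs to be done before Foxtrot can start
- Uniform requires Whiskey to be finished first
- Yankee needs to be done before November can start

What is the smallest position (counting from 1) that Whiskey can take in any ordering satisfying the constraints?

The activities that are forced before Whiskey, directly or transitively, are Zulu, Quebec, Romeo, Yankee. That's 4 activities.
So at minimum 4 activities come before Whiskey, putting Whiskey no earlier than position 5. That position is achievable by scheduling exactly those predecessors first.

5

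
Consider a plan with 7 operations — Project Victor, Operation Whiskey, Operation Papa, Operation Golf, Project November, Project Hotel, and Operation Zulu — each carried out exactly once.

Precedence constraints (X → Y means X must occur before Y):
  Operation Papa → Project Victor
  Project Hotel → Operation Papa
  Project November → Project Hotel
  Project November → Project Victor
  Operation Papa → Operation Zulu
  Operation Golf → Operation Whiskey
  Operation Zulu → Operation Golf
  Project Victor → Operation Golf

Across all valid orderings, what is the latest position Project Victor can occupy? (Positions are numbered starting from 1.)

The operations that are forced after Project Victor, directly or by a chain of constraints, are Operation Whiskey, Operation Golf. That's 2 operations.
With 2 mandatory successors out of 7 operations total, the latest slot for Project Victor is 7−2 = 5, and it's reachable by doing all non-successors before Project Victor.

5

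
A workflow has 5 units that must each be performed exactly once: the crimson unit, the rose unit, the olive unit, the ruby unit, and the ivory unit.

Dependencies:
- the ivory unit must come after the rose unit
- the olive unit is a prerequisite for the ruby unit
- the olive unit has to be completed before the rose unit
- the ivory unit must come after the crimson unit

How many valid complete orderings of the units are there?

2 units have no prerequisites (the crimson unit, the olive unit), so any of them could come first.
Systematically extending each partial ordering one unit at a time and counting, there are 11 complete orderings.

11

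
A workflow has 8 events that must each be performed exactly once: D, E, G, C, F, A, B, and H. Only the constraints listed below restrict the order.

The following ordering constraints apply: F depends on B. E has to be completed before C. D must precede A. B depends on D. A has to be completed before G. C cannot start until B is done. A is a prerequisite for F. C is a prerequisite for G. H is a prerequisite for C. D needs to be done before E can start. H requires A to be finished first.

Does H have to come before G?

Yes

Following the dependencies: H → C → G.
That forces H before G in every valid schedule.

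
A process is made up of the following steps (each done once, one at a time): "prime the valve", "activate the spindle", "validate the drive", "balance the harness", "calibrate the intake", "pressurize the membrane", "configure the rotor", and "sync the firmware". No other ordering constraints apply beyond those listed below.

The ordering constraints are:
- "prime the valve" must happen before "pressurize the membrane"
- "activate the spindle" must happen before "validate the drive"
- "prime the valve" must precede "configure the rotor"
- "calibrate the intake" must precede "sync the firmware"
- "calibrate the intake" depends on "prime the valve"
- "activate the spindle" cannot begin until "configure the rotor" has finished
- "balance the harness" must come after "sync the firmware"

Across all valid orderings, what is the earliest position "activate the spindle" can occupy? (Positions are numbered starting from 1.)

3

Working backwards through the constraints from "activate the spindle", its full set of required predecessors is "prime the valve", "configure the rotor" — 2 of them.
With 2 mandatory predecessors, the earliest "activate the spindle" can sit is position 2+1 = 3, and placing just those 2 first achieves it.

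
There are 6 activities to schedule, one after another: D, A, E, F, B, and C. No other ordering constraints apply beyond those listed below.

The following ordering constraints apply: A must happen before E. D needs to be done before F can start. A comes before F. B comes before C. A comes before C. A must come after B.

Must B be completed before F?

Chaining the stated constraints: B → A → F.
That forces B before F in every valid schedule.

Yes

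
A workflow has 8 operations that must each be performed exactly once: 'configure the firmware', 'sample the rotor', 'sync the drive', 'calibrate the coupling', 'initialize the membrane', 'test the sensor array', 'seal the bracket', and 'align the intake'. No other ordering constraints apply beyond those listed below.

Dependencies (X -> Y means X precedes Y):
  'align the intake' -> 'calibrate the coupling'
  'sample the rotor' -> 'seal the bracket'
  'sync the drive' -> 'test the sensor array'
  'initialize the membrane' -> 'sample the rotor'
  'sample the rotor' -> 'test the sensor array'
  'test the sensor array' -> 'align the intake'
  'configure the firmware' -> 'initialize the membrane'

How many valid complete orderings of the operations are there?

The operations with no prerequisites are 'configure the firmware', 'sync the drive'; any of them can be placed first.
Enumerating by repeatedly choosing an available operation (one whose prerequisites are all placed) gives 17 distinct complete orderings.

17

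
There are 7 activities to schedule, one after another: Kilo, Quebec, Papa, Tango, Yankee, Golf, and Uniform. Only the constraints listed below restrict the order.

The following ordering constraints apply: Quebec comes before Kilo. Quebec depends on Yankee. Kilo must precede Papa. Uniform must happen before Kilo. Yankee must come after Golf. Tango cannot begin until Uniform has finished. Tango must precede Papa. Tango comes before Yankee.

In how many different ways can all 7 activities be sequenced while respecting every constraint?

The activities with no prerequisites are Golf, Uniform; any of them can be placed first.
Enumerating by repeatedly choosing an available activity (one whose prerequisites are all placed) gives 3 distinct complete orderings.

3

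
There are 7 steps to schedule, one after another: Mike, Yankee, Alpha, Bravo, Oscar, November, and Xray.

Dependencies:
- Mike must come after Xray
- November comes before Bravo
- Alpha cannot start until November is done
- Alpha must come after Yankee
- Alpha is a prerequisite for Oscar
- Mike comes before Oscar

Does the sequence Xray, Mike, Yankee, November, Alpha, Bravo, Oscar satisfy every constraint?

Yes

Every stated constraint is respected: Mike sits at position 2, ahead of Oscar at position 7, and each of the other listed pairs likewise has the predecessor earlier in the sequence.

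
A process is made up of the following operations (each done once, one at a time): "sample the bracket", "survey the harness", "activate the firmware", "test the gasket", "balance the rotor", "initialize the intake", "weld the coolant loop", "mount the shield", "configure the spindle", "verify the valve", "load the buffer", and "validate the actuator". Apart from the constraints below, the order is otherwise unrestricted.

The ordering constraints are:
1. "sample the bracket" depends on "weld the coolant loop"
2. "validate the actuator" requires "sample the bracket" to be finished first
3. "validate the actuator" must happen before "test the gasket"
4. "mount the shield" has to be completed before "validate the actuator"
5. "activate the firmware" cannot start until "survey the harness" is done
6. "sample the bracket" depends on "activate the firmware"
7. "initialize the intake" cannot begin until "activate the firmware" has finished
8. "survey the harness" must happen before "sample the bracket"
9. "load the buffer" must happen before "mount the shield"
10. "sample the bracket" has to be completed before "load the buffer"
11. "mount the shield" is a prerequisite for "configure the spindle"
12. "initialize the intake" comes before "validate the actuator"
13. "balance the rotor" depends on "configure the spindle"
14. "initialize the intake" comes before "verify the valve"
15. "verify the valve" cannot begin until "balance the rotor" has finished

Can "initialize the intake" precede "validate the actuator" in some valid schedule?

"initialize the intake" is actually forced before "validate the actuator" by the constraints, so certainly some valid ordering has "initialize the intake" first.

Yes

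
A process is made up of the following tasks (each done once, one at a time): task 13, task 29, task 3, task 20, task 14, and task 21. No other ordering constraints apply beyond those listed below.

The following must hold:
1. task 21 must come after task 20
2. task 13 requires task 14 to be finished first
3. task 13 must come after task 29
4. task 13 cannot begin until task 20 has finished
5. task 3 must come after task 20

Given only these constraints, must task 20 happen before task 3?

Yes

There is a constraint chain task 20 → task 3.
Hence task 20 necessarily comes before task 3.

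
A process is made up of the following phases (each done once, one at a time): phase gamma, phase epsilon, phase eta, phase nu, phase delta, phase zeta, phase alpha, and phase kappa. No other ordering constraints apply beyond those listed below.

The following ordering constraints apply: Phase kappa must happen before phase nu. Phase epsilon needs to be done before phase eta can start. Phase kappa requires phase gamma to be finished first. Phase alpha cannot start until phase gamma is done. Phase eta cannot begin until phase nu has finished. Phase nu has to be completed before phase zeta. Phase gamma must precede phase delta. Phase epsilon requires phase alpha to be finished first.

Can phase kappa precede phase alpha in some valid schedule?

Yes

The constraints leave phase kappa and phase alpha unordered relative to each other; nothing requires phase alpha earlier.
So a valid ordering placing phase kappa earlier than phase alpha exists.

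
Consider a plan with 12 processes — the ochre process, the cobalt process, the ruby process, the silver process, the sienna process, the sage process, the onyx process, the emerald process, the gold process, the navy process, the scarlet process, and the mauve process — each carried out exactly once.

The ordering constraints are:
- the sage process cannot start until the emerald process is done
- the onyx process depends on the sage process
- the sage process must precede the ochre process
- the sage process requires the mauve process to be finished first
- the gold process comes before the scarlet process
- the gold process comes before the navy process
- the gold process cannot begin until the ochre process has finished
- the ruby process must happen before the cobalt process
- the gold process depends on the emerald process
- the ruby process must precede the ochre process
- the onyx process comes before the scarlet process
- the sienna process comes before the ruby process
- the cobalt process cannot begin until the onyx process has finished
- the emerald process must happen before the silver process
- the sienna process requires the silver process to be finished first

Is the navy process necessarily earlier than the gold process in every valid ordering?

No

The constraints actually force the gold process before the navy process (via the gold process → the navy process), not the other way around.
So the navy process does not have to come before the gold process — it cannot.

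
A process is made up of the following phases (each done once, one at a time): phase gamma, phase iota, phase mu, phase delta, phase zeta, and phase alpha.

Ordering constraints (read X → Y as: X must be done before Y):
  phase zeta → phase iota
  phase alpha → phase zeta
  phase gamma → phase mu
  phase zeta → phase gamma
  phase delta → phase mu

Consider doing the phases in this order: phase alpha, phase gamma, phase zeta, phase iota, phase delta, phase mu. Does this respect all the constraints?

The sequence places phase gamma ahead of phase zeta.
That contradicts the constraint that phase zeta must precede phase gamma.

No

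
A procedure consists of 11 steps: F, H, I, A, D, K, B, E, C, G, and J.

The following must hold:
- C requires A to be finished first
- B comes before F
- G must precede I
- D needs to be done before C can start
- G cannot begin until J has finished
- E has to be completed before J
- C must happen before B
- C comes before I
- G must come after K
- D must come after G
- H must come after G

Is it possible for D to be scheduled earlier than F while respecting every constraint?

The constraints force D before F, so yes — every valid ordering has D earlier.

Yes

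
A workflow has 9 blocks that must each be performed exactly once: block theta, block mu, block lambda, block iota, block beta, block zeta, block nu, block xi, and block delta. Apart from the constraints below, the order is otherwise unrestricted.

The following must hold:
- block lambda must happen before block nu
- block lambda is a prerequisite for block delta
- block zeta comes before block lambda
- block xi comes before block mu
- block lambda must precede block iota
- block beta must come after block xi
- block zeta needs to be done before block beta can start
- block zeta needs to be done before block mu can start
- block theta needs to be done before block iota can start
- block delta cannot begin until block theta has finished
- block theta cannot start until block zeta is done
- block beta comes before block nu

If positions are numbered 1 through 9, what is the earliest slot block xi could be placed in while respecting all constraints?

Block xi has no prerequisites at all, so it can go in position 1.

1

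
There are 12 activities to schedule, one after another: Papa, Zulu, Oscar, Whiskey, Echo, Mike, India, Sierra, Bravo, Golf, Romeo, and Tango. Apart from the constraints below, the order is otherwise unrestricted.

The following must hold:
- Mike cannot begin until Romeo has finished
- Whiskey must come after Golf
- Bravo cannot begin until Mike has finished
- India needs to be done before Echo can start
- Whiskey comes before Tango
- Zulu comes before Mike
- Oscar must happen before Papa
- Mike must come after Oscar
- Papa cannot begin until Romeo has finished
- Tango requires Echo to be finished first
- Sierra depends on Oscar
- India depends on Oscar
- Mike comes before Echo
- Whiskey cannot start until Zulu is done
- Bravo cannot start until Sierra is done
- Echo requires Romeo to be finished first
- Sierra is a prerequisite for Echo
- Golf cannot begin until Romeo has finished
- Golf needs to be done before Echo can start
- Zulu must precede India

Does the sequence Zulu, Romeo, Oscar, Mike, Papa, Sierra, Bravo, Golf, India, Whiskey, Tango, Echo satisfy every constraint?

No

The sequence places Tango ahead of Echo.
That contradicts the constraint that Echo must precede Tango.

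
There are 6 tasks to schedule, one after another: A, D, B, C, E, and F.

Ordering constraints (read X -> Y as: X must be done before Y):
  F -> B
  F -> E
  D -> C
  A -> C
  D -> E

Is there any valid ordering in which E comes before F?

No

Following F → E, F must precede E in every valid ordering.
So no valid ordering can have E before F.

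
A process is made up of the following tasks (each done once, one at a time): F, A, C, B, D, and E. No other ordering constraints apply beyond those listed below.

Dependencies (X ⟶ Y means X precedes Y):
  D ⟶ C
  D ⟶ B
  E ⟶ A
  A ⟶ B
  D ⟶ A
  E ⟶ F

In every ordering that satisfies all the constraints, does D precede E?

No

D and E are not related by any chain of constraints.
A valid ordering placing E before D exists, so the answer is no.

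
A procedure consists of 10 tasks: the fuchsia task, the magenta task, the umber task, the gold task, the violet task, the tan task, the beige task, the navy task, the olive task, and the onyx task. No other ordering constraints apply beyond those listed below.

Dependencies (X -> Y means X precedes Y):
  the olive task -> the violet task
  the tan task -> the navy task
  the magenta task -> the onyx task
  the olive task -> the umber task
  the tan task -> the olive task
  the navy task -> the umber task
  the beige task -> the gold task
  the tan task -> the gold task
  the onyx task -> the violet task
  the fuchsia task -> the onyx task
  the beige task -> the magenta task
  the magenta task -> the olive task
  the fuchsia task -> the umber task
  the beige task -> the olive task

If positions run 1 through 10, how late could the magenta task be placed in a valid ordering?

6

Every task that must follow the magenta task has to come after it. Tracing all chains starting from the magenta task, those tasks are: the umber task, the violet task, the olive task, the onyx task — 4 in total.
With 4 mandatory successors out of 10 tasks total, the latest slot for the magenta task is 10−4 = 6, and it's reachable by doing all non-successors before the magenta task.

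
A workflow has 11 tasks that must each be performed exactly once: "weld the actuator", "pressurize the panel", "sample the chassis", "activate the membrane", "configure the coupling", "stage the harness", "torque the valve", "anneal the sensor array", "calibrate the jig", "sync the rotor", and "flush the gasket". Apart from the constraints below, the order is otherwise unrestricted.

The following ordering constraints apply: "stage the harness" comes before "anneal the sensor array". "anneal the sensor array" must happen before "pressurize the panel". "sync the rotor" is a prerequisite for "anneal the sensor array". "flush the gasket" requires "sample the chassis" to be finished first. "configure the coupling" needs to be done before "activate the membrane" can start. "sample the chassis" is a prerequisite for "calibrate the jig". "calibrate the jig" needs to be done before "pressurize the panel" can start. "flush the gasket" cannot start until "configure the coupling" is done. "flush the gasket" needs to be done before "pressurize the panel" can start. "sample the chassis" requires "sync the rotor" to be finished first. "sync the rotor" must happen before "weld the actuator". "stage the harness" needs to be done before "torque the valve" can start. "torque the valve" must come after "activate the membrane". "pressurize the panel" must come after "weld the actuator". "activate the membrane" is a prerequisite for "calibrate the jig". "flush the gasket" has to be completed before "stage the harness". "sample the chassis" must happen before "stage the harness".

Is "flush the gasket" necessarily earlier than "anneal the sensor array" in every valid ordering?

There is a constraint chain "flush the gasket" → "stage the harness" → "anneal the sensor array".
So "flush the gasket" must precede "anneal the sensor array" in any valid ordering.

Yes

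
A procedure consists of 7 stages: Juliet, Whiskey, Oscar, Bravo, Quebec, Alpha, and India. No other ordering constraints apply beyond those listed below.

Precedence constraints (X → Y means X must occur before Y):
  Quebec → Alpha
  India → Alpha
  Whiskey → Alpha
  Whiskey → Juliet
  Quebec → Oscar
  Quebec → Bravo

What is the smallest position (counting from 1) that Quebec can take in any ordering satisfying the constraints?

Nothing is required before Quebec; it can be the very first stage.

1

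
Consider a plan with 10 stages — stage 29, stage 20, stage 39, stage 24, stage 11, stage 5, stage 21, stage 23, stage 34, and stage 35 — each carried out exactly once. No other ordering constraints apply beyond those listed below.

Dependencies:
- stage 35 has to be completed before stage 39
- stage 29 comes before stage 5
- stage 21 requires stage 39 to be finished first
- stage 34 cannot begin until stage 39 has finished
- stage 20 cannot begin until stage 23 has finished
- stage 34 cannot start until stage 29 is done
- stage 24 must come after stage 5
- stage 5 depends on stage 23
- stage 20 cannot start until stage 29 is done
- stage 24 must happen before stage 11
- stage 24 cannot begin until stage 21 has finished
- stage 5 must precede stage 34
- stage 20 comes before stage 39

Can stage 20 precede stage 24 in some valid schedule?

The constraints force stage 20 before stage 24, so yes — every valid ordering has stage 20 earlier.

Yes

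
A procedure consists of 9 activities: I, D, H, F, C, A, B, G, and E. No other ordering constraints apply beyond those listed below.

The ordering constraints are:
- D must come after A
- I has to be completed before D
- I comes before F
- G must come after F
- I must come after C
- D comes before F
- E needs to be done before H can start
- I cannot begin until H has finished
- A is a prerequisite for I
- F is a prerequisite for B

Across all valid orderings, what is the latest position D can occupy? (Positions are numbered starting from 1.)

6

The activities that are forced after D, directly or by a chain of constraints, are F, B, G. That's 3 activities.
With 3 mandatory successors out of 9 activities total, the latest slot for D is 9−3 = 6, and it's reachable by doing all non-successors before D.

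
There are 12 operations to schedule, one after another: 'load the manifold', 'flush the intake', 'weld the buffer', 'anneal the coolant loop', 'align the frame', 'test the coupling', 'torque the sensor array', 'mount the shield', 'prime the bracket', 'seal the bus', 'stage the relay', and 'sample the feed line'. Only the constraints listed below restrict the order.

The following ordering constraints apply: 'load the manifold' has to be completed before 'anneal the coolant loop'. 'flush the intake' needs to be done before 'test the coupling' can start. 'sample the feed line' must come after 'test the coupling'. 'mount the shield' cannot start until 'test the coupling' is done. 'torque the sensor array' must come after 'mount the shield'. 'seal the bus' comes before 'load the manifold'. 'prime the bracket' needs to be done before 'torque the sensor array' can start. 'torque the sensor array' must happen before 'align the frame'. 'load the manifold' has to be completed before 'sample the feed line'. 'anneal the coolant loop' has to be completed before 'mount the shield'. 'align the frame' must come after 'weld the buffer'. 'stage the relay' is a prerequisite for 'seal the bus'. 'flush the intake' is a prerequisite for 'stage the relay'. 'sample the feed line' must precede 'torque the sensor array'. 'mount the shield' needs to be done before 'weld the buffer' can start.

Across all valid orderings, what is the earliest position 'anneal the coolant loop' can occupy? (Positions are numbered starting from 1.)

5

The operations that are forced before 'anneal the coolant loop', directly or transitively, are 'load the manifold', 'flush the intake', 'seal the bus', 'stage the relay'. That's 4 operations.
So at minimum 4 operations come before 'anneal the coolant loop', putting 'anneal the coolant loop' no earlier than position 5. That position is achievable by scheduling exactly those predecessors first.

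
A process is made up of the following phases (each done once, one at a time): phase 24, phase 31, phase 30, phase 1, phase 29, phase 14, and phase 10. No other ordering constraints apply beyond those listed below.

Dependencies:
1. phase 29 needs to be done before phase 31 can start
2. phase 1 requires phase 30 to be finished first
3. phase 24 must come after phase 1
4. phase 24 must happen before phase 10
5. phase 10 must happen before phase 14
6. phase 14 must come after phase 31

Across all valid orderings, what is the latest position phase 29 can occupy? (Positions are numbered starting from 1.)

Every phase that must follow phase 29 has to come after it. Tracing all chains starting from phase 29, those phases are: phase 31, phase 14 — 2 in total.
So at least 2 phases follow phase 29, putting phase 29 no later than position 5. That position is achievable by scheduling everything else first.

5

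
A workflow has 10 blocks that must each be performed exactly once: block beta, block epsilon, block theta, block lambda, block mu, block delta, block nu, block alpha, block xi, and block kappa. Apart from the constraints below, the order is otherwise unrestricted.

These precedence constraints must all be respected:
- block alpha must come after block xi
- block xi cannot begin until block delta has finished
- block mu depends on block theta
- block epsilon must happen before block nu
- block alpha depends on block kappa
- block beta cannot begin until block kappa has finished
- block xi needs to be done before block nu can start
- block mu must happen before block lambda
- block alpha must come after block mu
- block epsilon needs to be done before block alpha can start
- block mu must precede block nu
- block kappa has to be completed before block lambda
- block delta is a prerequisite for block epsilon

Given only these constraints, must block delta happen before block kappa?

No

Nothing in the constraints links block delta and block kappa; they are unordered relative to each other.
A valid ordering placing block kappa before block delta exists, so the answer is no.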